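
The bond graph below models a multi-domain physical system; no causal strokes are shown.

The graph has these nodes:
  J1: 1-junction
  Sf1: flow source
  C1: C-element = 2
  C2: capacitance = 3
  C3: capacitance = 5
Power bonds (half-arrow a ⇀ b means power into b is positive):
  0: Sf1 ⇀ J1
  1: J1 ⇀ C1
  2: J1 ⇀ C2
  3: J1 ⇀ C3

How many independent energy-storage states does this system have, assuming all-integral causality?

3  (C1, C2, C3 all integral)

#0 →Sf1  (source Sf1 imposes f)
#1 →J1  (J1: bond 0 brought flow, rest push out)
#2 →J1  (J1: bond 0 brought flow, rest push out)
#3 →J1  (1-jn J1 has f-setter on 0)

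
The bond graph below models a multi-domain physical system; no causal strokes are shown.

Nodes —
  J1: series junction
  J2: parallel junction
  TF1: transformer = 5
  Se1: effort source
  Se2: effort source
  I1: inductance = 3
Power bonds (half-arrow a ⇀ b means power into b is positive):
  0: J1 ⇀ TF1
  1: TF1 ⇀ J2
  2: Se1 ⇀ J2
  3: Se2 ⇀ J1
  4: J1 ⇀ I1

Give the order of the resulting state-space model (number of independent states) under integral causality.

1  (I1 all integral)

#2 stroke at J2  (Se1 fixes effort; stroke away)
#3 stroke at J1  (Se2 fixes effort; stroke away)
#1 stroke at TF1  (J2: bond 2 brought effort, rest push out)
#0 stroke at J1  (TF TF1: opposite of bond 1)
#4 stroke at I1  (J1: last free bond brings flow in)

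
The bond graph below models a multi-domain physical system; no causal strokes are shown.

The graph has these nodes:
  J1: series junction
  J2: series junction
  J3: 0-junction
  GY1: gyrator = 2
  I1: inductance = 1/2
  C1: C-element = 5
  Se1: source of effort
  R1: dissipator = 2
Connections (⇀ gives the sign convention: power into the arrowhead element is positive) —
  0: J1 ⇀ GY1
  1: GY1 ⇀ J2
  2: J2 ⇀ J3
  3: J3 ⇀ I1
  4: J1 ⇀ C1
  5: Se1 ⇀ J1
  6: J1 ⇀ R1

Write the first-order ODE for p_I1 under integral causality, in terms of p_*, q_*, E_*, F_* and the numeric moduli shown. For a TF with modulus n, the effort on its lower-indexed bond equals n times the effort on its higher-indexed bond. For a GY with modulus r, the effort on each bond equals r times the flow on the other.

dp_I1/dt = E_Se1 - 4*p_I1 - q_C1/5

#5 →J1  (source Se1 imposes e)
#3 →I1  (I1 outputs flow p/I1)
#2 →J3  (closing 0-jn rule on J3)
#1 →J2  (J2 flow already set via bond 2)
#0 →J1  (GY1: gyrator matches bond 1)
#4 →J1  (C1 integral (e out))
#6 →R1  (J1: last free bond brings flow in)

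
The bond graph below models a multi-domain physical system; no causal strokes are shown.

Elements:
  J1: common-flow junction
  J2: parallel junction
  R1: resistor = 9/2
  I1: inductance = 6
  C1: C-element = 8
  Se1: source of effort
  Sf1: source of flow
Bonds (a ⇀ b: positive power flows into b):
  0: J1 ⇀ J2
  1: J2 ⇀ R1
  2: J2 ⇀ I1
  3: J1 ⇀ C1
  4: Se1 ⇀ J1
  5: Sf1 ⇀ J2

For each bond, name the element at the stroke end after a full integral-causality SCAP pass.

bond 0 →J2
bond 1 →R1
bond 2 →I1
bond 3 →J1
bond 4 →J1
bond 5 →Sf1

bond 4 →J1  (Se1 (Se) sets effort on bond)
bond 5 →Sf1  (Sf1 (Sf) sets flow on bond)
bond 2 →I1  (I1 outputs flow p/I1)
bond 3 →J1  (C1: C, integral causality)
bond 0 →J2  (only one flow-in slot at J1)
bond 1 →R1  (common-e at J2 fixed by 0)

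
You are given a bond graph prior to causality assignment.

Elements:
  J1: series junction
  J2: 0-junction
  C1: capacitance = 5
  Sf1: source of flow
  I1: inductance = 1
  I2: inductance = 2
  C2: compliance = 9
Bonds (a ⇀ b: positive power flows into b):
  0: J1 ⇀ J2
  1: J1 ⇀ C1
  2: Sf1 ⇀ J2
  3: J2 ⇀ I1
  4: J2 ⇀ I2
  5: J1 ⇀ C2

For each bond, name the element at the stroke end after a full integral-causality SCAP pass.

β2 →Sf1  (source Sf1 imposes f)
β1 →J1  (C1 outputs effort q/C1)
β3 →I1  (I1 integral (f out))
β4 →I2  (I2: I, integral causality)
β0 →J2  (closing 0-jn rule on J2)
β5 →J1  (common-f at J1 fixed by 0)

β0 stroke at J2
β1 stroke at J1
β2 stroke at Sf1
β3 stroke at I1
β4 stroke at I2
β5 stroke at J1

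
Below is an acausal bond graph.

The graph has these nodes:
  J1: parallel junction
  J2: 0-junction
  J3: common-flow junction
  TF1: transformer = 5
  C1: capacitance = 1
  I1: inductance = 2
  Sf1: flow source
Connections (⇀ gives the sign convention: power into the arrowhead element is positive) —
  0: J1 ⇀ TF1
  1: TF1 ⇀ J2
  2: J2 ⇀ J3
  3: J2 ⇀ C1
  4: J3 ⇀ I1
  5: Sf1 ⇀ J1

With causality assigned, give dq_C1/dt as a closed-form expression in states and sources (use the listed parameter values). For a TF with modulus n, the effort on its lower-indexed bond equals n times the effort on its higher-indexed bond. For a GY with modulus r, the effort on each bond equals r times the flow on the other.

dq_C1/dt = 5*F_Sf1 - p_I1/2

#5 →Sf1  (Sf1 (Sf) sets flow on bond)
#0 →J1  (J1 needs exactly one e-in)
#1 →TF1  (TF1: transformer flips bond 0)
#3 →J2  (C1 integral (e out))
#2 →J3  (common-e at J2 fixed by 3)
#4 →I1  (only one flow-in slot at J3)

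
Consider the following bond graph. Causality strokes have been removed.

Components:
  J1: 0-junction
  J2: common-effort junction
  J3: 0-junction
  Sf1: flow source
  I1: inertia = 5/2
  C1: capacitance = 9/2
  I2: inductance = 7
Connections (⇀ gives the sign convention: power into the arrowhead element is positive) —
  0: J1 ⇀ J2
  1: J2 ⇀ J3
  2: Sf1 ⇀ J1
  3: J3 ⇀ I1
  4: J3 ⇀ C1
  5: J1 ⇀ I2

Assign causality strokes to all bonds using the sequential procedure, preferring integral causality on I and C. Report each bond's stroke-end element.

#2 stroke→Sf1  (Sf1: flow source, stroke at near end)
#3 stroke→I1  (I1 integral (f out))
#4 stroke→J3  (C1: C, integral causality)
#1 stroke→J2  (J3 effort already set via bond 4)
#0 stroke→J1  (J2: bond 1 brought effort, rest push out)
#5 stroke→I2  (J1 effort already set via bond 0)

β0 |J1
β1 |J2
β2 |Sf1
β3 |I1
β4 |J3
β5 |I2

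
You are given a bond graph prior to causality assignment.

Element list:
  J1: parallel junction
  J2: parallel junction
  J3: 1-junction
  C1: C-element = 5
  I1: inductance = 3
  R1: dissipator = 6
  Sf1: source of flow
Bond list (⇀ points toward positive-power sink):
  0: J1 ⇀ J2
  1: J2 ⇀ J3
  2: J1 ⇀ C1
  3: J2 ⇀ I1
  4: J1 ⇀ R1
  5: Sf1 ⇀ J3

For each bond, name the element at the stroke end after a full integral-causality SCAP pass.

bond 5 |Sf1  (source Sf1 imposes f)
bond 1 |J3  (J3 flow already set via bond 5)
bond 2 |J1  (C1 outputs effort q/C1)
bond 0 |J2  (J1 effort already set via bond 2)
bond 4 |R1  (J1: bond 2 brought effort, rest push out)
bond 3 |I1  (J2: bond 0 brought effort, rest push out)

b0 stroke→J2
b1 stroke→J3
b2 stroke→J1
b3 stroke→I1
b4 stroke→R1
b5 stroke→Sf1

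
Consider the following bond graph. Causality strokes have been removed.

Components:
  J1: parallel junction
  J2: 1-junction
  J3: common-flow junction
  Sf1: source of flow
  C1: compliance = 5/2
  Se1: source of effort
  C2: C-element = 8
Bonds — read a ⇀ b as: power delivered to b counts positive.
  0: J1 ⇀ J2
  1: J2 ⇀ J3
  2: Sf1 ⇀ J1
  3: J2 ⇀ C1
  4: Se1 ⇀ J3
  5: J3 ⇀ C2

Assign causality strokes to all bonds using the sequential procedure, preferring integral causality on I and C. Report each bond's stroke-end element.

#0 |J1
#1 |J2
#2 |Sf1
#3 |J2
#4 |J3
#5 |J3

bond 2 |Sf1  (source Sf1 imposes f)
bond 4 |J3  (Se1 fixes effort; stroke away)
bond 0 |J1  (only one effort-in slot at J1)
bond 1 |J2  (1-jn J2 has f-setter on 0)
bond 3 |J2  (common-f at J2 fixed by 0)
bond 5 |J3  (common-f at J3 fixed by 1)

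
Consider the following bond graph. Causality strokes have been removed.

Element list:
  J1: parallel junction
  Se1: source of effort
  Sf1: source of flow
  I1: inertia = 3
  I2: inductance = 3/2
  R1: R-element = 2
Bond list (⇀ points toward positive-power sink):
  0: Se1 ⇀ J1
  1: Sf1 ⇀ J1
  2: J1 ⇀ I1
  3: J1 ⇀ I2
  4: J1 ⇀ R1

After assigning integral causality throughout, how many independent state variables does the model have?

β0 |J1  (Se1: effort source, stroke at far end)
β1 |Sf1  (Sf1: flow source, stroke at near end)
β2 |I1  (J1 effort already set via bond 0)
β3 |I2  (J1 effort already set via bond 0)
β4 |R1  (J1 effort already set via bond 0)

2  (I1, I2 all integral)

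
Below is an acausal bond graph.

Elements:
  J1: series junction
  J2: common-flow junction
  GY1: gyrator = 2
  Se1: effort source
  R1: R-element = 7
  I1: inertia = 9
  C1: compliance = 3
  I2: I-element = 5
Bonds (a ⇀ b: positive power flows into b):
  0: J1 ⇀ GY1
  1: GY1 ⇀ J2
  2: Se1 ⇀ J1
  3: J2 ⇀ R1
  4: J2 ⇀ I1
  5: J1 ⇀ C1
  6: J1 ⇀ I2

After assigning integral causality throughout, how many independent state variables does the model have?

bond 2 →J1  (Se1 fixes effort; stroke away)
bond 4 →I1  (I1 outputs flow p/I1)
bond 1 →J2  (1-jn J2 has f-setter on 4)
bond 3 →J2  (common-f at J2 fixed by 4)
bond 0 →J1  (GY GY1: same side as bond 1)
bond 5 →J1  (C1 integral (e out))
bond 6 →I2  (only one flow-in slot at J1)

3  (C1, I1, I2 all integral)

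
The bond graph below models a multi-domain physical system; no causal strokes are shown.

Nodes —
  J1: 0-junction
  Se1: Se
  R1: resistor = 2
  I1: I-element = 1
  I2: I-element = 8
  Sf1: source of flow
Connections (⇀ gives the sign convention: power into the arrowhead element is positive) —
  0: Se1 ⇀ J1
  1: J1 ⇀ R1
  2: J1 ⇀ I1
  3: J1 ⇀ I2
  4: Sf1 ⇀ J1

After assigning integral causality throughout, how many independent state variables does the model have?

b0 stroke→J1  (source Se1 imposes e)
b4 stroke→Sf1  (Sf1 fixes flow; stroke at Sf1)
b1 stroke→R1  (common-e at J1 fixed by 0)
b2 stroke→I1  (J1 effort already set via bond 0)
b3 stroke→I2  (J1: bond 0 brought effort, rest push out)

2  (I1, I2 all integral)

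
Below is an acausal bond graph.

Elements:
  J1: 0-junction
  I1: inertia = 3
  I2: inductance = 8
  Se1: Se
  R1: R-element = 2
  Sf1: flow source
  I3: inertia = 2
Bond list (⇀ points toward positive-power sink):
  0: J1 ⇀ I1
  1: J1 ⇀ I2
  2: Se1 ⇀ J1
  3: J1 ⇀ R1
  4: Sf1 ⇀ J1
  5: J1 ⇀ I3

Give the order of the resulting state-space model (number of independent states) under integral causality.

3  (I1, I2, I3 all integral)

#2 stroke→J1  (Se1: effort source, stroke at far end)
#4 stroke→Sf1  (Sf1 fixes flow; stroke at Sf1)
#0 stroke→I1  (common-e at J1 fixed by 2)
#1 stroke→I2  (J1: bond 2 brought effort, rest push out)
#3 stroke→R1  (J1: bond 2 brought effort, rest push out)
#5 stroke→I3  (J1: bond 2 brought effort, rest push out)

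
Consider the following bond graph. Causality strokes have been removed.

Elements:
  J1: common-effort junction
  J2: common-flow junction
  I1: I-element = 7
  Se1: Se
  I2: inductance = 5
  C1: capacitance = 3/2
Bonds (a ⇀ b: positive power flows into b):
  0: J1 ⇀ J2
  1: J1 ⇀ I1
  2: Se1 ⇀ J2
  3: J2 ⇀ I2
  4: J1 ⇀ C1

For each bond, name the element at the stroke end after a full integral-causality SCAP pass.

#2 |J2  (Se1 (Se) sets effort on bond)
#1 |I1  (I1 outputs flow p/I1)
#3 |I2  (I2 outputs flow p/I2)
#0 |J2  (J2 flow already set via bond 3)
#4 |J1  (J1: last free bond brings effort in)

bond 0 stroke→J2
bond 1 stroke→I1
bond 2 stroke→J2
bond 3 stroke→I2
bond 4 stroke→J1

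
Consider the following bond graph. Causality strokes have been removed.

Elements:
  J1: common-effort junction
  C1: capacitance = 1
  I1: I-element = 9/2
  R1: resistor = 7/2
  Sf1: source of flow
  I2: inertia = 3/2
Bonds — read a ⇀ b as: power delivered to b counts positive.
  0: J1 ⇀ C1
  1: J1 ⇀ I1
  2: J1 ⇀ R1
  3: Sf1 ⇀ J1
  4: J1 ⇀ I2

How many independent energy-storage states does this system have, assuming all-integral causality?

3  (C1, I1, I2 all integral)

#3 →Sf1  (Sf1: flow source, stroke at near end)
#0 →J1  (C1 integral (e out))
#1 →I1  (J1: bond 0 brought effort, rest push out)
#2 →R1  (J1: bond 0 brought effort, rest push out)
#4 →I2  (0-jn J1 has e-setter on 0)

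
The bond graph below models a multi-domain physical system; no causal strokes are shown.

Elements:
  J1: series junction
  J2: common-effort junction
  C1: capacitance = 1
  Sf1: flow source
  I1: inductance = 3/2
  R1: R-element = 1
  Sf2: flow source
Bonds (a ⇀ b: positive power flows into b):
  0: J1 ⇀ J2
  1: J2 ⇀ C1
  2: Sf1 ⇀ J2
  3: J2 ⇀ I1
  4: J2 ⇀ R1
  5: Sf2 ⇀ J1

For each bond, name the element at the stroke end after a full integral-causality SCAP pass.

#2 →Sf1  (source Sf1 imposes f)
#5 →Sf2  (Sf2 fixes flow; stroke at Sf2)
#0 →J1  (common-f at J1 fixed by 5)
#1 →J2  (C1 outputs effort q/C1)
#3 →I1  (0-jn J2 has e-setter on 1)
#4 →R1  (J2 effort already set via bond 1)

b0 stroke→J1
b1 stroke→J2
b2 stroke→Sf1
b3 stroke→I1
b4 stroke→R1
b5 stroke→Sf2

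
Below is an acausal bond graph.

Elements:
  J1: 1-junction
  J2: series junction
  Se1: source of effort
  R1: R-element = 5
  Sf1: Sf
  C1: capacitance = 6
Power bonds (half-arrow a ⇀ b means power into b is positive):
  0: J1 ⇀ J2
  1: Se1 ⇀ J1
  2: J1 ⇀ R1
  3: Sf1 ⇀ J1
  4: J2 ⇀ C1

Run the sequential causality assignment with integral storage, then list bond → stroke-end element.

#0 →J1
#1 →J1
#2 →J1
#3 →Sf1
#4 →J2

#1 stroke at J1  (source Se1 imposes e)
#3 stroke at Sf1  (Sf1 (Sf) sets flow on bond)
#0 stroke at J1  (1-jn J1 has f-setter on 3)
#2 stroke at J1  (J1 flow already set via bond 3)
#4 stroke at J2  (J2 flow already set via bond 0)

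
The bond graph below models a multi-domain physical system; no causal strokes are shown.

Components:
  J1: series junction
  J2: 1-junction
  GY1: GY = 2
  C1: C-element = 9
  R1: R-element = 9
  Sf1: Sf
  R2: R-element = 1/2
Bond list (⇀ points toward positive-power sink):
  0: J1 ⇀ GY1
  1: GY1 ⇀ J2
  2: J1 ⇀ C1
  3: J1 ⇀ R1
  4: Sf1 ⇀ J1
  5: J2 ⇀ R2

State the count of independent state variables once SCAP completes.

1  (C1 all integral)

#4 stroke→Sf1  (source Sf1 imposes f)
#0 stroke→J1  (J1: bond 4 brought flow, rest push out)
#2 stroke→J1  (J1 flow already set via bond 4)
#3 stroke→J1  (common-f at J1 fixed by 4)
#1 stroke→J2  (GY1 both-in/both-out from 0)
#5 stroke→R2  (only one flow-in slot at J2)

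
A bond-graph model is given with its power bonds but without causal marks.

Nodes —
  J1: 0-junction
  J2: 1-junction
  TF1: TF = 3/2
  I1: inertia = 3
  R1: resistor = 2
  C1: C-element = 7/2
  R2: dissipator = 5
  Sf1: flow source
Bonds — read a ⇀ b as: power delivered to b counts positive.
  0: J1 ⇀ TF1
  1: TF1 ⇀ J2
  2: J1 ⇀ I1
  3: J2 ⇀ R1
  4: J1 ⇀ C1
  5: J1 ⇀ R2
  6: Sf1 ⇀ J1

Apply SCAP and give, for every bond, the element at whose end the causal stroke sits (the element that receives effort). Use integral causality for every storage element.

bond 6 stroke→Sf1  (source Sf1 imposes f)
bond 2 stroke→I1  (I1 outputs flow p/I1)
bond 4 stroke→J1  (C1 outputs effort q/C1)
bond 0 stroke→TF1  (0-jn J1 has e-setter on 4)
bond 5 stroke→R2  (J1: bond 4 brought effort, rest push out)
bond 1 stroke→J2  (TF1 one-in-one-out from 0)
bond 3 stroke→R1  (only one flow-in slot at J2)

#0 stroke at TF1
#1 stroke at J2
#2 stroke at I1
#3 stroke at R1
#4 stroke at J1
#5 stroke at R2
#6 stroke at Sf1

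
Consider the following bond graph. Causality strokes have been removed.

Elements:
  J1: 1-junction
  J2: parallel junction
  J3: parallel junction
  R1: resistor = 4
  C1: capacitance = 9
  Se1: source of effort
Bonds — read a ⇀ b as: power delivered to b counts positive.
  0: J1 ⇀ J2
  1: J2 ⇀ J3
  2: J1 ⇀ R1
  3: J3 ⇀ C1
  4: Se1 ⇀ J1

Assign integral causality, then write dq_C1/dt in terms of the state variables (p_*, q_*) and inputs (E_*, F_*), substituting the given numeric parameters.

dq_C1/dt = E_Se1/4 - q_C1/36

#4 stroke→J1  (Se1 fixes effort; stroke away)
#3 stroke→J3  (prefer integral on C1)
#1 stroke→J2  (J3: bond 3 brought effort, rest push out)
#0 stroke→J1  (common-e at J2 fixed by 1)
#2 stroke→R1  (closing 1-jn rule on J1)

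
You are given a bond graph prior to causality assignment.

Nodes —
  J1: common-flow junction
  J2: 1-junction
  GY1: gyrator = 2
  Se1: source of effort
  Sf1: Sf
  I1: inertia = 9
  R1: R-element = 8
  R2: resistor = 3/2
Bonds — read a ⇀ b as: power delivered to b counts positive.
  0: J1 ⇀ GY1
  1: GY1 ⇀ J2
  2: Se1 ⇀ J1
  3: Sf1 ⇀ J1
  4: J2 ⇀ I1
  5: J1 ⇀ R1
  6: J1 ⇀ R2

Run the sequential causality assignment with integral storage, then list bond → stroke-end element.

b2 stroke→J1  (Se1 fixes effort; stroke away)
b3 stroke→Sf1  (Sf1: flow source, stroke at near end)
b0 stroke→J1  (1-jn J1 has f-setter on 3)
b5 stroke→J1  (common-f at J1 fixed by 3)
b6 stroke→J1  (common-f at J1 fixed by 3)
b1 stroke→J2  (GY1: gyrator matches bond 0)
b4 stroke→I1  (only one flow-in slot at J2)

bond 0 stroke at J1
bond 1 stroke at J2
bond 2 stroke at J1
bond 3 stroke at Sf1
bond 4 stroke at I1
bond 5 stroke at J1
bond 6 stroke at J1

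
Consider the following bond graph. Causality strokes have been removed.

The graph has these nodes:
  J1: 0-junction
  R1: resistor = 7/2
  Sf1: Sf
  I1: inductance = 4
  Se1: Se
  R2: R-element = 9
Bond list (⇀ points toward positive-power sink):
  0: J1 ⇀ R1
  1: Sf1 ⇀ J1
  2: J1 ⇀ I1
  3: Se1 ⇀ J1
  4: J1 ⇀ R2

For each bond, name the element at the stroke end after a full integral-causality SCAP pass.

β0 |R1
β1 |Sf1
β2 |I1
β3 |J1
β4 |R2

β1 →Sf1  (Sf1 fixes flow; stroke at Sf1)
β3 →J1  (Se1: effort source, stroke at far end)
β0 →R1  (J1: bond 3 brought effort, rest push out)
β2 →I1  (common-e at J1 fixed by 3)
β4 →R2  (0-jn J1 has e-setter on 3)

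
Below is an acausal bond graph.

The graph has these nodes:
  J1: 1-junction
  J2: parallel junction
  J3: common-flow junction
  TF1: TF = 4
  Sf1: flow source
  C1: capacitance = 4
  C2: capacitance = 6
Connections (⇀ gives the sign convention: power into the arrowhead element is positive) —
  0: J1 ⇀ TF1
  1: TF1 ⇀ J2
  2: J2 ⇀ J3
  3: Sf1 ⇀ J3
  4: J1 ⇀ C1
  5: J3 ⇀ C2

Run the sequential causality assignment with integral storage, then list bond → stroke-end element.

#0 stroke at TF1
#1 stroke at J2
#2 stroke at J3
#3 stroke at Sf1
#4 stroke at J1
#5 stroke at J3

b3 →Sf1  (Sf1 (Sf) sets flow on bond)
b2 →J3  (common-f at J3 fixed by 3)
b5 →J3  (1-jn J3 has f-setter on 3)
b1 →J2  (J2: last free bond brings effort in)
b0 →TF1  (TF1: transformer flips bond 1)
b4 →J1  (common-f at J1 fixed by 0)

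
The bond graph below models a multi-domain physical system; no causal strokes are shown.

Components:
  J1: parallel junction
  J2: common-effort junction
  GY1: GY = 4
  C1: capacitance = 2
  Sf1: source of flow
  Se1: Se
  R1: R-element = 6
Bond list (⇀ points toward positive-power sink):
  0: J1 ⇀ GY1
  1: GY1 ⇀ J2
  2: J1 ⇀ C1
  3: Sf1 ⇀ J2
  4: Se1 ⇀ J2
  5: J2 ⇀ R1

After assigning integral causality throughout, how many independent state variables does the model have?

b3 stroke at Sf1  (source Sf1 imposes f)
b4 stroke at J2  (Se1 fixes effort; stroke away)
b1 stroke at GY1  (common-e at J2 fixed by 4)
b5 stroke at R1  (0-jn J2 has e-setter on 4)
b0 stroke at GY1  (GY GY1: same side as bond 1)
b2 stroke at J1  (closing 0-jn rule on J1)

1  (C1 all integral)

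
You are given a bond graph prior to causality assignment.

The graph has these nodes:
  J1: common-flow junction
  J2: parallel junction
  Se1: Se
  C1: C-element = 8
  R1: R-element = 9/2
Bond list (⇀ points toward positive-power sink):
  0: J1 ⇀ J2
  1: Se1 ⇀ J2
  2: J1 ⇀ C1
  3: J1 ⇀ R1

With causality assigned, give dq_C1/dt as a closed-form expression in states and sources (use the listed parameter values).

#1 stroke→J2  (source Se1 imposes e)
#0 stroke→J1  (common-e at J2 fixed by 1)
#2 stroke→J1  (prefer integral on C1)
#3 stroke→R1  (J1: last free bond brings flow in)

dq_C1/dt = -2*E_Se1/9 - q_C1/36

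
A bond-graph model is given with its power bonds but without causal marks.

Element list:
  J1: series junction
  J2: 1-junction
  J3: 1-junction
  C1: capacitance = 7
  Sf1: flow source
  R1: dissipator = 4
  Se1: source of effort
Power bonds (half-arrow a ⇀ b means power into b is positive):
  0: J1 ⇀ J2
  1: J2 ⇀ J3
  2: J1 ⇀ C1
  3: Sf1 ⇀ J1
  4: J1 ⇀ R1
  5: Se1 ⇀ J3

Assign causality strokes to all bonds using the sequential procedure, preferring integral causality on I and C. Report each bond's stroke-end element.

β3 |Sf1  (Sf1 fixes flow; stroke at Sf1)
β5 |J3  (source Se1 imposes e)
β0 |J1  (1-jn J1 has f-setter on 3)
β2 |J1  (J1: bond 3 brought flow, rest push out)
β4 |J1  (J1: bond 3 brought flow, rest push out)
β1 |J2  (1-jn J2 has f-setter on 0)

β0 →J1
β1 →J2
β2 →J1
β3 →Sf1
β4 →J1
β5 →J3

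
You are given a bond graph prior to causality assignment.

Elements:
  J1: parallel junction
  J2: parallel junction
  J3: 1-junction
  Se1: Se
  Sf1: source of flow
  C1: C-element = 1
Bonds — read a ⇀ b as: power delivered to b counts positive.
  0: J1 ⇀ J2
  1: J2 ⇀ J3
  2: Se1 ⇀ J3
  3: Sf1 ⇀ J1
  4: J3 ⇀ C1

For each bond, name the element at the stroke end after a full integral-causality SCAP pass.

#0 →J1
#1 →J2
#2 →J3
#3 →Sf1
#4 →J3

bond 2 stroke→J3  (Se1 fixes effort; stroke away)
bond 3 stroke→Sf1  (source Sf1 imposes f)
bond 0 stroke→J1  (only one effort-in slot at J1)
bond 1 stroke→J2  (J2 needs exactly one e-in)
bond 4 stroke→J3  (J3: bond 1 brought flow, rest push out)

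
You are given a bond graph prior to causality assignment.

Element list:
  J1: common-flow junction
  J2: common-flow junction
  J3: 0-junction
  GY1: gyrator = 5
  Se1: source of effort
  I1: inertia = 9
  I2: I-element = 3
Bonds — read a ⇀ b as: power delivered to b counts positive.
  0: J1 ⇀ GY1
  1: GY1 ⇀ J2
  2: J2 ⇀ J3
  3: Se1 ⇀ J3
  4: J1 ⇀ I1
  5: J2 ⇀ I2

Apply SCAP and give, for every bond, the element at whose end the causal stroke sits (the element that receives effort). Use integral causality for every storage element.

#3 |J3  (source Se1 imposes e)
#2 |J2  (0-jn J3 has e-setter on 3)
#4 |I1  (I1 integral (f out))
#0 |J1  (1-jn J1 has f-setter on 4)
#1 |J2  (through GY1, causality inverts; strokes same side of GY1)
#5 |I2  (J2 needs exactly one f-in)

bond 0 →J1
bond 1 →J2
bond 2 →J2
bond 3 →J3
bond 4 →I1
bond 5 →I2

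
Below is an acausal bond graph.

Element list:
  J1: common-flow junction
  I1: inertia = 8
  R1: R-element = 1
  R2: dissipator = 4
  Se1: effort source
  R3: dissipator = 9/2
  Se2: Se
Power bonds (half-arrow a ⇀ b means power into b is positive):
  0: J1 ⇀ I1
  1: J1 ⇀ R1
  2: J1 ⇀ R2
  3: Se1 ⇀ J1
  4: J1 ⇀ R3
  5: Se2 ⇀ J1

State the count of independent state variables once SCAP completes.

1  (I1 all integral)

β3 stroke at J1  (source Se1 imposes e)
β5 stroke at J1  (source Se2 imposes e)
β0 stroke at I1  (I1 outputs flow p/I1)
β1 stroke at J1  (1-jn J1 has f-setter on 0)
β2 stroke at J1  (J1 flow already set via bond 0)
β4 stroke at J1  (J1 flow already set via bond 0)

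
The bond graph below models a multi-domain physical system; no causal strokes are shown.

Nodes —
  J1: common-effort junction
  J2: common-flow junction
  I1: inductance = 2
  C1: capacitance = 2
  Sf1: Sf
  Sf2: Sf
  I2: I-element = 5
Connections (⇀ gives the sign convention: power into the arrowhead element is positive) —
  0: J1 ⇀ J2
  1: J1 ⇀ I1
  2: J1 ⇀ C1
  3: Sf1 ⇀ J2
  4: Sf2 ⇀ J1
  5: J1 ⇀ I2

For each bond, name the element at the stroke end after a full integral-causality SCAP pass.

β0 →J2
β1 →I1
β2 →J1
β3 →Sf1
β4 →Sf2
β5 →I2

#3 →Sf1  (Sf1 fixes flow; stroke at Sf1)
#4 →Sf2  (Sf2 (Sf) sets flow on bond)
#0 →J2  (J2 flow already set via bond 3)
#1 →I1  (I1 integral (f out))
#2 →J1  (C1 integral (e out))
#5 →I2  (0-jn J1 has e-setter on 2)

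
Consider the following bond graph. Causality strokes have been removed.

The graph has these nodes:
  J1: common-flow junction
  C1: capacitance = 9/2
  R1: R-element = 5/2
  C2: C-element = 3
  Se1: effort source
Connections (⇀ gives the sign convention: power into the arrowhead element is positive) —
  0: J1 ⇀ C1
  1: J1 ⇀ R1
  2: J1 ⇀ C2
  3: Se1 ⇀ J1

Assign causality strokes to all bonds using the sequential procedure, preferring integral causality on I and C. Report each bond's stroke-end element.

#0 |J1
#1 |R1
#2 |J1
#3 |J1

bond 3 stroke at J1  (Se1 fixes effort; stroke away)
bond 0 stroke at J1  (C1: C, integral causality)
bond 2 stroke at J1  (C2 outputs effort q/C2)
bond 1 stroke at R1  (only one flow-in slot at J1)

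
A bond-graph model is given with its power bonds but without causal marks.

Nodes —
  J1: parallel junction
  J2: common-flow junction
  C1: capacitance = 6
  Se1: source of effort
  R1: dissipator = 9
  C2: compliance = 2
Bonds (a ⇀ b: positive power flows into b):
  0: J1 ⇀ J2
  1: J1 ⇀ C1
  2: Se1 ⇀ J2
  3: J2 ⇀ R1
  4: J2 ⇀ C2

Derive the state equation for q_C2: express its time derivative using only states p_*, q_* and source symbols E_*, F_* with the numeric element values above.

#2 →J2  (source Se1 imposes e)
#1 →J1  (C1 integral (e out))
#0 →J2  (common-e at J1 fixed by 1)
#4 →J2  (prefer integral on C2)
#3 →R1  (closing 1-jn rule on J2)

dq_C2/dt = E_Se1/9 + q_C1/54 - q_C2/18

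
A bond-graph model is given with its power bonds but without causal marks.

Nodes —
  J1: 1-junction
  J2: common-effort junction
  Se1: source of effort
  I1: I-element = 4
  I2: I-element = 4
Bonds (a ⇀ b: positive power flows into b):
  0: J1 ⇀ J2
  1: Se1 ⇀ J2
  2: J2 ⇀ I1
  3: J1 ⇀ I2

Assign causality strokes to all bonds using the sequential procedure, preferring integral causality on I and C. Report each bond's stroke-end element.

b0 stroke→J1
b1 stroke→J2
b2 stroke→I1
b3 stroke→I2

bond 1 stroke→J2  (Se1 (Se) sets effort on bond)
bond 0 stroke→J1  (J2: bond 1 brought effort, rest push out)
bond 2 stroke→I1  (0-jn J2 has e-setter on 1)
bond 3 stroke→I2  (only one flow-in slot at J1)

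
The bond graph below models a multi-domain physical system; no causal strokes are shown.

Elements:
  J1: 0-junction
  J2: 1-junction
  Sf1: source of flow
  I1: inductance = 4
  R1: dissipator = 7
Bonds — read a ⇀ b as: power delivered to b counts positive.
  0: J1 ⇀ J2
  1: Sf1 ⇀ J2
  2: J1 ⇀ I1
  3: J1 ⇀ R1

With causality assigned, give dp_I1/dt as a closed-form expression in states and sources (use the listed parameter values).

b1 stroke→Sf1  (Sf1: flow source, stroke at near end)
b0 stroke→J2  (common-f at J2 fixed by 1)
b2 stroke→I1  (I1 outputs flow p/I1)
b3 stroke→J1  (J1 needs exactly one e-in)

dp_I1/dt = -7*F_Sf1 - 7*p_I1/4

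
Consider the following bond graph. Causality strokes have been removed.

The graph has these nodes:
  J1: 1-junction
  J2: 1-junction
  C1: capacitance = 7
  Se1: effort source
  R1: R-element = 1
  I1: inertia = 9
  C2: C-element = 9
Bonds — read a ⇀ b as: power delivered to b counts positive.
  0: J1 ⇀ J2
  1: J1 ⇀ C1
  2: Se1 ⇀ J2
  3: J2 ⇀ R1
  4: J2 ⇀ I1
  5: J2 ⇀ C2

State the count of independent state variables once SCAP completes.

β2 stroke→J2  (Se1 fixes effort; stroke away)
β1 stroke→J1  (C1: C, integral causality)
β0 stroke→J2  (J1: last free bond brings flow in)
β4 stroke→I1  (I1 outputs flow p/I1)
β3 stroke→J2  (J2: bond 4 brought flow, rest push out)
β5 stroke→J2  (1-jn J2 has f-setter on 4)

3  (C1, C2, I1 all integral)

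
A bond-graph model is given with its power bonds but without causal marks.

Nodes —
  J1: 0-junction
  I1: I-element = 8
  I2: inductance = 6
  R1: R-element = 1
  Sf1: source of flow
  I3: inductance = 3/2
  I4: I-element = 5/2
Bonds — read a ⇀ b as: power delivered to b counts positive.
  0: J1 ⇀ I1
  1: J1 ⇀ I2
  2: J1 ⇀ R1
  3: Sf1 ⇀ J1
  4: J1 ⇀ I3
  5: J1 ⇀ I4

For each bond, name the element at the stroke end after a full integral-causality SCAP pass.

β0 stroke→I1
β1 stroke→I2
β2 stroke→J1
β3 stroke→Sf1
β4 stroke→I3
β5 stroke→I4

bond 3 |Sf1  (source Sf1 imposes f)
bond 0 |I1  (I1 integral (f out))
bond 1 |I2  (I2 outputs flow p/I2)
bond 4 |I3  (prefer integral on I3)
bond 5 |I4  (prefer integral on I4)
bond 2 |J1  (J1: last free bond brings effort in)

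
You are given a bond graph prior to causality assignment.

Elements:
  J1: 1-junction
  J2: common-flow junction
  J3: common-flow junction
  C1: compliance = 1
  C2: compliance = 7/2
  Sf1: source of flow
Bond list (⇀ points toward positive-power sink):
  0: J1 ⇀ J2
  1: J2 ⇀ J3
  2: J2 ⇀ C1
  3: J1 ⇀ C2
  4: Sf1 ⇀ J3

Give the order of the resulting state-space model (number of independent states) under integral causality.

2  (C1, C2 all integral)

b4 →Sf1  (source Sf1 imposes f)
b1 →J3  (J3: bond 4 brought flow, rest push out)
b0 →J2  (J2: bond 1 brought flow, rest push out)
b2 →J2  (J2 flow already set via bond 1)
b3 →J1  (J1 flow already set via bond 0)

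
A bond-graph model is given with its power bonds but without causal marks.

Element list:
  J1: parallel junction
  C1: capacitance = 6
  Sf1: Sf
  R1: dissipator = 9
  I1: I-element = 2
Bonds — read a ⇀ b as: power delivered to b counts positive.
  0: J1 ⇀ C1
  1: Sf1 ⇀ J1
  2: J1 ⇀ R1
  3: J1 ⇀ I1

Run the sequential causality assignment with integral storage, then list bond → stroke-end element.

β0 |J1
β1 |Sf1
β2 |R1
β3 |I1

b1 stroke at Sf1  (Sf1: flow source, stroke at near end)
b0 stroke at J1  (C1: C, integral causality)
b2 stroke at R1  (J1: bond 0 brought effort, rest push out)
b3 stroke at I1  (J1 effort already set via bond 0)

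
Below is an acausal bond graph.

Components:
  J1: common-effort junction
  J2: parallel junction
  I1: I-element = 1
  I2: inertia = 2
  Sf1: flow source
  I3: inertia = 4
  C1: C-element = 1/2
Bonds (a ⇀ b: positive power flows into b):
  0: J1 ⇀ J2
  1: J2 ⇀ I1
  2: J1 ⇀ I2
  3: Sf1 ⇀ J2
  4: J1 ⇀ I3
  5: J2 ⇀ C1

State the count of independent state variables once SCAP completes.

β3 |Sf1  (Sf1 (Sf) sets flow on bond)
β1 |I1  (I1 outputs flow p/I1)
β2 |I2  (I2: I, integral causality)
β4 |I3  (prefer integral on I3)
β0 |J1  (J1 needs exactly one e-in)
β5 |J2  (only one effort-in slot at J2)

4  (C1, I1, I2, I3 all integral)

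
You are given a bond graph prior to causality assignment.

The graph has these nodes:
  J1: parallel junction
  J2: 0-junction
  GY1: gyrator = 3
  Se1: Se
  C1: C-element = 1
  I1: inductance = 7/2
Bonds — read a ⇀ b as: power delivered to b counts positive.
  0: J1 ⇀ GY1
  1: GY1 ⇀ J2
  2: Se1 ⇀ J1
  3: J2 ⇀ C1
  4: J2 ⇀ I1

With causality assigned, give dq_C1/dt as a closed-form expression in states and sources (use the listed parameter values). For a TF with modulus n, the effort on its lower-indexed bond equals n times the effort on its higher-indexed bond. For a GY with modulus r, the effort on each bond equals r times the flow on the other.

#2 stroke at J1  (source Se1 imposes e)
#0 stroke at GY1  (common-e at J1 fixed by 2)
#1 stroke at GY1  (GY1 both-in/both-out from 0)
#3 stroke at J2  (prefer integral on C1)
#4 stroke at I1  (J2: bond 3 brought effort, rest push out)

dq_C1/dt = E_Se1/3 - 2*p_I1/7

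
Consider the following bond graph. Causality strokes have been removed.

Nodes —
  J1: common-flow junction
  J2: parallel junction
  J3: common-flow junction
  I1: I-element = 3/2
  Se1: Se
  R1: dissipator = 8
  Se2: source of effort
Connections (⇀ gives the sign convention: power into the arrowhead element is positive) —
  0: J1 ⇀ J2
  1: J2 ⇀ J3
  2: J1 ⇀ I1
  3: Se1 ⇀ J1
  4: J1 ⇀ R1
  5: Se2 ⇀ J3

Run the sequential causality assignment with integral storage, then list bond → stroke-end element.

β0 stroke→J1
β1 stroke→J2
β2 stroke→I1
β3 stroke→J1
β4 stroke→J1
β5 stroke→J3

bond 3 |J1  (Se1 fixes effort; stroke away)
bond 5 |J3  (Se2 fixes effort; stroke away)
bond 1 |J2  (only one flow-in slot at J3)
bond 0 |J1  (J2: bond 1 brought effort, rest push out)
bond 2 |I1  (I1 outputs flow p/I1)
bond 4 |J1  (1-jn J1 has f-setter on 2)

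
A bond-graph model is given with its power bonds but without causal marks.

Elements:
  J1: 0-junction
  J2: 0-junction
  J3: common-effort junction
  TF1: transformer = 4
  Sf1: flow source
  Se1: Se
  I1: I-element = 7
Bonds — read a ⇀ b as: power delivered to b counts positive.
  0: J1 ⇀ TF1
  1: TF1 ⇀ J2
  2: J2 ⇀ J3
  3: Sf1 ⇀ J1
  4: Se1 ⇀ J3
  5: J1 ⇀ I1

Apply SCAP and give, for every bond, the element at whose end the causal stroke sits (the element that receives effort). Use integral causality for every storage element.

#3 →Sf1  (source Sf1 imposes f)
#4 →J3  (Se1 fixes effort; stroke away)
#2 →J2  (J3 effort already set via bond 4)
#1 →TF1  (0-jn J2 has e-setter on 2)
#0 →J1  (TF1: transformer flips bond 1)
#5 →I1  (J1: bond 0 brought effort, rest push out)

#0 stroke→J1
#1 stroke→TF1
#2 stroke→J2
#3 stroke→Sf1
#4 stroke→J3
#5 stroke→I1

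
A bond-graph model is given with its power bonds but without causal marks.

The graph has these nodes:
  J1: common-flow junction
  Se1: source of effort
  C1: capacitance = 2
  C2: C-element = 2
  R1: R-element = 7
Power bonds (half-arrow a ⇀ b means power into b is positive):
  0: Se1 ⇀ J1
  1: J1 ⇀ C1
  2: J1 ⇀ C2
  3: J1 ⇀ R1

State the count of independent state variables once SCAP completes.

2  (C1, C2 all integral)

β0 →J1  (Se1: effort source, stroke at far end)
β1 →J1  (prefer integral on C1)
β2 →J1  (prefer integral on C2)
β3 →R1  (J1: last free bond brings flow in)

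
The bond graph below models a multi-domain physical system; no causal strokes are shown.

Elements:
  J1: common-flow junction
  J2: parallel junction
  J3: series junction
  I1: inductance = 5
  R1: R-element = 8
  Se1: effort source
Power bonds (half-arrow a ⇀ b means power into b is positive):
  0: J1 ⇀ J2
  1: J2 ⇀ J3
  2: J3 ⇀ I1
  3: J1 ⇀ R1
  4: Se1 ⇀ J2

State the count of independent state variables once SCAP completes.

1  (I1 all integral)

b4 stroke→J2  (source Se1 imposes e)
b0 stroke→J1  (J2 effort already set via bond 4)
b1 stroke→J3  (common-e at J2 fixed by 4)
b2 stroke→I1  (J3: last free bond brings flow in)
b3 stroke→R1  (closing 1-jn rule on J1)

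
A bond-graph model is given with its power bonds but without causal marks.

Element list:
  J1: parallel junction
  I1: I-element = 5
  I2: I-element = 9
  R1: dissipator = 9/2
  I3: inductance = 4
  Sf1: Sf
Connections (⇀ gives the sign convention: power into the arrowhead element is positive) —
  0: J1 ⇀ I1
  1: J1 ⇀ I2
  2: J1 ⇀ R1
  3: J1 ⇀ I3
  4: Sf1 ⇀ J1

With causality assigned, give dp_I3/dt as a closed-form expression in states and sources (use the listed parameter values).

dp_I3/dt = 9*F_Sf1/2 - 9*p_I1/10 - p_I2/2 - 9*p_I3/8

β4 →Sf1  (Sf1 (Sf) sets flow on bond)
β0 →I1  (prefer integral on I1)
β1 →I2  (I2 outputs flow p/I2)
β3 →I3  (prefer integral on I3)
β2 →J1  (J1 needs exactly one e-in)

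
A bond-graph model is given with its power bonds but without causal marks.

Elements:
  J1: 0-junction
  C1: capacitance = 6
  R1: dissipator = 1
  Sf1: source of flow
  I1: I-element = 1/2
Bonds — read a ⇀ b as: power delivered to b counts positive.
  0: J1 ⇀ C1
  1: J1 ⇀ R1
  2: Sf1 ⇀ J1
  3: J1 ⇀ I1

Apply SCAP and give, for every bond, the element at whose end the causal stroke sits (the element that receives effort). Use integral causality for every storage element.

β2 stroke at Sf1  (Sf1: flow source, stroke at near end)
β0 stroke at J1  (C1: C, integral causality)
β1 stroke at R1  (J1: bond 0 brought effort, rest push out)
β3 stroke at I1  (common-e at J1 fixed by 0)

bond 0 stroke→J1
bond 1 stroke→R1
bond 2 stroke→Sf1
bond 3 stroke→I1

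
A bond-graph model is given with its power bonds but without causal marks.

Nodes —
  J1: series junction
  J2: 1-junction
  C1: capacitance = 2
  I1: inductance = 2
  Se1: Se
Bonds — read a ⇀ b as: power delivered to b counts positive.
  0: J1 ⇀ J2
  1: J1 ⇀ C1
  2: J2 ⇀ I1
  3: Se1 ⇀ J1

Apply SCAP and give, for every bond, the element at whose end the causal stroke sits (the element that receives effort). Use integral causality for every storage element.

b0 stroke at J2
b1 stroke at J1
b2 stroke at I1
b3 stroke at J1

β3 stroke at J1  (Se1: effort source, stroke at far end)
β1 stroke at J1  (prefer integral on C1)
β0 stroke at J2  (J1: last free bond brings flow in)
β2 stroke at I1  (J2: last free bond brings flow in)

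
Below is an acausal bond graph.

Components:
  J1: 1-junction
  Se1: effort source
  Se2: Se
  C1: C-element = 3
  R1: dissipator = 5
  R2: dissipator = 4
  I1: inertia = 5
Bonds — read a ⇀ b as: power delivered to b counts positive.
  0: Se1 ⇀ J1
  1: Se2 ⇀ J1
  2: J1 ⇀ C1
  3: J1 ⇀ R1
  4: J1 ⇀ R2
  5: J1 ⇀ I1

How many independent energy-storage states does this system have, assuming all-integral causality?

2  (C1, I1 all integral)

#0 stroke at J1  (Se1 (Se) sets effort on bond)
#1 stroke at J1  (Se2: effort source, stroke at far end)
#2 stroke at J1  (C1: C, integral causality)
#5 stroke at I1  (I1 outputs flow p/I1)
#3 stroke at J1  (1-jn J1 has f-setter on 5)
#4 stroke at J1  (common-f at J1 fixed by 5)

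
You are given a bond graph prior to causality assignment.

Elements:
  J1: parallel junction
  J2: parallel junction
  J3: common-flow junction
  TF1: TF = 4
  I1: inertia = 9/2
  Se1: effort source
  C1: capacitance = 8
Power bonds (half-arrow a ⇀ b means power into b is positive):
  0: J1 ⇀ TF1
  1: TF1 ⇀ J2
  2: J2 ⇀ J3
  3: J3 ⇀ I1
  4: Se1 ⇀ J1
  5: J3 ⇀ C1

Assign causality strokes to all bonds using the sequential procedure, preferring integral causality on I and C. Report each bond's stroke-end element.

bond 0 |TF1
bond 1 |J2
bond 2 |J3
bond 3 |I1
bond 4 |J1
bond 5 |J3

b4 stroke at J1  (source Se1 imposes e)
b0 stroke at TF1  (0-jn J1 has e-setter on 4)
b1 stroke at J2  (TF TF1: opposite of bond 0)
b2 stroke at J3  (common-e at J2 fixed by 1)
b3 stroke at I1  (I1 outputs flow p/I1)
b5 stroke at J3  (J3: bond 3 brought flow, rest push out)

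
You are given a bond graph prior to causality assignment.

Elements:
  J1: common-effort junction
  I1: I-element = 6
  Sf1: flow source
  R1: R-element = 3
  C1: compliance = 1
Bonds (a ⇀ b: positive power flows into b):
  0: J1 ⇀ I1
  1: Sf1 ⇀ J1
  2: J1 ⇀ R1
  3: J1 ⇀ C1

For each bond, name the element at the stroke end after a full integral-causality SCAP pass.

#1 |Sf1  (Sf1 (Sf) sets flow on bond)
#0 |I1  (I1: I, integral causality)
#3 |J1  (prefer integral on C1)
#2 |R1  (0-jn J1 has e-setter on 3)

#0 stroke at I1
#1 stroke at Sf1
#2 stroke at R1
#3 stroke at J1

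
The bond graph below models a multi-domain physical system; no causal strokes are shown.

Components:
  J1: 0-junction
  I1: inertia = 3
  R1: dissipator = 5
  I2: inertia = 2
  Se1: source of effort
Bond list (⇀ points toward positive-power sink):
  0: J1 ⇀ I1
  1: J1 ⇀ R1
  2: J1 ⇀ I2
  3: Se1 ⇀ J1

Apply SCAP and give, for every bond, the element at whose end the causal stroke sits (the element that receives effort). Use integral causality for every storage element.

b3 |J1  (Se1 (Se) sets effort on bond)
b0 |I1  (J1: bond 3 brought effort, rest push out)
b1 |R1  (J1: bond 3 brought effort, rest push out)
b2 |I2  (0-jn J1 has e-setter on 3)

bond 0 stroke at I1
bond 1 stroke at R1
bond 2 stroke at I2
bond 3 stroke at J1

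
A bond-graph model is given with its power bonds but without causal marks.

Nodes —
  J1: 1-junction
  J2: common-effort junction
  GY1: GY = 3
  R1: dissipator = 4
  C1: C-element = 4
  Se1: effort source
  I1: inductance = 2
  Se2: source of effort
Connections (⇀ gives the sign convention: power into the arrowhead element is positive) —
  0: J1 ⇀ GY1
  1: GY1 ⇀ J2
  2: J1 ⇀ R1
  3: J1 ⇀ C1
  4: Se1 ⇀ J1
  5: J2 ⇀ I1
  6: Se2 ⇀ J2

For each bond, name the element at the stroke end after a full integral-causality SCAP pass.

bond 0 |GY1
bond 1 |GY1
bond 2 |J1
bond 3 |J1
bond 4 |J1
bond 5 |I1
bond 6 |J2

#4 stroke→J1  (Se1 fixes effort; stroke away)
#6 stroke→J2  (source Se2 imposes e)
#1 stroke→GY1  (J2: bond 6 brought effort, rest push out)
#5 stroke→I1  (0-jn J2 has e-setter on 6)
#0 stroke→GY1  (GY1 both-in/both-out from 1)
#2 stroke→J1  (1-jn J1 has f-setter on 0)
#3 stroke→J1  (1-jn J1 has f-setter on 0)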